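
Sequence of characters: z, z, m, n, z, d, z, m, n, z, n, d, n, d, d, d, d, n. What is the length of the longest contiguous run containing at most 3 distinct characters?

Extend right; when distinct count exceeds 3, shrink from the left:
[z] 1 distinct, len 1
[z, z] 1 distinct, len 2
[z, z, m] 2 distinct, len 3
[z, z, m, n] 3 distinct, len 4
[z, z, m, n, z] 3 distinct, len 5
[n, z, d] 3 distinct, len 3
[n, z, d, z] 3 distinct, len 4
[z, d, z, m] 3 distinct, len 4
[z, m, n] 3 distinct, len 3
[z, m, n, z] 3 distinct, len 4
[z, m, n, z, n] 3 distinct, len 5
[n, z, n, d] 3 distinct, len 4
[n, z, n, d, n] 3 distinct, len 5
[n, z, n, d, n, d] 3 distinct, len 6
[n, z, n, d, n, d, d] 3 distinct, len 7
[n, z, n, d, n, d, d, d] 3 distinct, len 8
[n, z, n, d, n, d, d, d, d] 3 distinct, len 9
[n, z, n, d, n, d, d, d, d, n] 3 distinct, len 10
Longest length with ≤3 distinct: 10.

10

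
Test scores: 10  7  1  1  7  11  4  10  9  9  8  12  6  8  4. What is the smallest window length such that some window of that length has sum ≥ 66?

8

add 10: running sum 10 < 66
add 7: running sum 17 < 66
add 1: running sum 18 < 66
add 1: running sum 19 < 66
add 7: running sum 26 < 66
add 11: running sum 37 < 66
add 4: running sum 41 < 66
add 10: running sum 51 < 66
add 9: running sum 60 < 66
end 9: [10, 7, 1, 1, 7, 11, 4, 10, 9, 9] sum 69, len 10
end 10: [7, 1, 1, 7, 11, 4, 10, 9, 9, 8] sum 67, len 10
end 11: [7, 11, 4, 10, 9, 9, 8, 12] sum 70, len 8
end 12: [11, 4, 10, 9, 9, 8, 12, 6] sum 69, len 8
end 13: [4, 10, 9, 9, 8, 12, 6, 8] sum 66, len 8
end 14: [10, 9, 9, 8, 12, 6, 8, 4] sum 66, len 8
Shortest qualifying length: 8.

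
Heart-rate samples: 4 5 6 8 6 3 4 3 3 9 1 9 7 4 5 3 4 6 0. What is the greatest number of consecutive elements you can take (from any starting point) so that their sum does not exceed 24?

6

→ 4: sum 4, len 1
→ 5: sum 9, len 2
→ 6: sum 15, len 3
→ 8: sum 23, len 4
→ 6 (dropped 4, 5): sum 20, len 3
→ 3: sum 23, len 4
→ 4 (dropped 6): sum 21, len 4
→ 3: sum 24, len 5
→ 3 (dropped 8): sum 19, len 5
→ 9 (dropped 6): sum 22, len 5
→ 1: sum 23, len 6
→ 9 (dropped 3, 4, 3): sum 22, len 4
→ 7 (dropped 3, 9): sum 17, len 3
→ 4: sum 21, len 4
→ 5 (dropped 1, 9): sum 16, len 3
→ 3: sum 19, len 4
→ 4: sum 23, len 5
→ 6 (dropped 7): sum 22, len 5
→ 0: sum 22, len 6
Longest length seen: 6.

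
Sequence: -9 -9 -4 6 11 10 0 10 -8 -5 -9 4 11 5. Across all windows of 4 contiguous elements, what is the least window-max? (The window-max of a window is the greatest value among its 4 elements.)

-9 -9 -4 6 → max 6
-9 -4 6 11 → max 11
-4 6 11 10 → max 11
6 11 10 0 → max 11
11 10 0 10 → max 11
10 0 10 -8 → max 10
0 10 -8 -5 → max 10
10 -8 -5 -9 → max 10
-8 -5 -9 4 → max 4
-5 -9 4 11 → max 11
-9 4 11 5 → max 11
Least of these is 4.

4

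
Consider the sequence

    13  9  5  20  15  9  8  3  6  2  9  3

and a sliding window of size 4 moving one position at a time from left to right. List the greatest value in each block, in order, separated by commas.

20, 20, 20, 20, 15, 9, 8, 9, 9

[13, 9, 5, 20] → max 20
[9, 5, 20, 15] → max 20
[5, 20, 15, 9] → max 20
[20, 15, 9, 8] → max 20
[15, 9, 8, 3] → max 15
[9, 8, 3, 6] → max 9
[8, 3, 6, 2] → max 8
[3, 6, 2, 9] → max 9
[6, 2, 9, 3] → max 9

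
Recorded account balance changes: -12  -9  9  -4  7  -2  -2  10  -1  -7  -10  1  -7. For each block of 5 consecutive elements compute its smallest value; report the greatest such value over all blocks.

-2

[-12, -9, 9, -4, 7] → min -12
[-9, 9, -4, 7, -2] → min -9
[9, -4, 7, -2, -2] → min -4
[-4, 7, -2, -2, 10] → min -4
[7, -2, -2, 10, -1] → min -2
[-2, -2, 10, -1, -7] → min -7
[-2, 10, -1, -7, -10] → min -10
[10, -1, -7, -10, 1] → min -10
[-1, -7, -10, 1, -7] → min -10
Greatest of these is -2.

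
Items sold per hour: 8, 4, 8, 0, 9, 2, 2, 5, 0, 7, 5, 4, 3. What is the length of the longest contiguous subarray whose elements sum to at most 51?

→ 8: sum 8, len 1
→ 4: sum 12, len 2
→ 8: sum 20, len 3
→ 0: sum 20, len 4
→ 9: sum 29, len 5
→ 2: sum 31, len 6
→ 2: sum 33, len 7
→ 5: sum 38, len 8
→ 0: sum 38, len 9
→ 7: sum 45, len 10
→ 5: sum 50, len 11
→ 4 (dropped 8): sum 46, len 11
→ 3: sum 49, len 12
Longest length seen: 12.

12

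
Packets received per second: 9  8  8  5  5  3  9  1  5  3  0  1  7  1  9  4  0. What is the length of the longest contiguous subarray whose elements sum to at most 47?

add 9: [9] sum 9, len 1
add 8: [9, 8] sum 17, len 2
add 8: [9, 8, 8] sum 25, len 3
add 5: [9, 8, 8, 5] sum 30, len 4
add 5: [9, 8, 8, 5, 5] sum 35, len 5
add 3: [9, 8, 8, 5, 5, 3] sum 38, len 6
add 9: [9, 8, 8, 5, 5, 3, 9] sum 47, len 7
add 1: [8, 8, 5, 5, 3, 9, 1] sum 39, len 7
add 5: [8, 8, 5, 5, 3, 9, 1, 5] sum 44, len 8
add 3: [8, 8, 5, 5, 3, 9, 1, 5, 3] sum 47, len 9
add 0: [8, 8, 5, 5, 3, 9, 1, 5, 3, 0] sum 47, len 10
add 1: [8, 5, 5, 3, 9, 1, 5, 3, 0, 1] sum 40, len 10
add 7: [8, 5, 5, 3, 9, 1, 5, 3, 0, 1, 7] sum 47, len 11
add 1: [5, 5, 3, 9, 1, 5, 3, 0, 1, 7, 1] sum 40, len 11
add 9: [5, 3, 9, 1, 5, 3, 0, 1, 7, 1, 9] sum 44, len 11
add 4: [3, 9, 1, 5, 3, 0, 1, 7, 1, 9, 4] sum 43, len 11
add 0: [3, 9, 1, 5, 3, 0, 1, 7, 1, 9, 4, 0] sum 43, len 12
Longest length seen: 12.

12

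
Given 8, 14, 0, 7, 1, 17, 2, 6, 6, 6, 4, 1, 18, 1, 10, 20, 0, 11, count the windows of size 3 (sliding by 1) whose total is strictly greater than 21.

8

(8, 14, 0) → sum 22  > 21 ✓
(14, 0, 7) → sum 21
(0, 7, 1) → sum 8
(7, 1, 17) → sum 25  > 21 ✓
(1, 17, 2) → sum 20
(17, 2, 6) → sum 25  > 21 ✓
(2, 6, 6) → sum 14
(6, 6, 6) → sum 18
(6, 6, 4) → sum 16
(6, 4, 1) → sum 11
(4, 1, 18) → sum 23  > 21 ✓
(1, 18, 1) → sum 20
(18, 1, 10) → sum 29  > 21 ✓
(1, 10, 20) → sum 31  > 21 ✓
(10, 20, 0) → sum 30  > 21 ✓
(20, 0, 11) → sum 31  > 21 ✓
8 windows satisfy the condition.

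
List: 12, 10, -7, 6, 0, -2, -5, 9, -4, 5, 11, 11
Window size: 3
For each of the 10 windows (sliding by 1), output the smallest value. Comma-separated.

(12, 10, -7) → min -7
(10, -7, 6) → min -7
(-7, 6, 0) → min -7
(6, 0, -2) → min -2
(0, -2, -5) → min -5
(-2, -5, 9) → min -5
(-5, 9, -4) → min -5
(9, -4, 5) → min -4
(-4, 5, 11) → min -4
(5, 11, 11) → min 5

-7, -7, -7, -2, -5, -5, -5, -4, -4, 5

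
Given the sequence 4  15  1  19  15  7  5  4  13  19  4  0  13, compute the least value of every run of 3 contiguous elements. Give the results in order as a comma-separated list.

1, 1, 1, 7, 5, 4, 4, 4, 4, 0, 0

(4, 15, 1) → min 1
(15, 1, 19) → min 1
(1, 19, 15) → min 1
(19, 15, 7) → min 7
(15, 7, 5) → min 5
(7, 5, 4) → min 4
(5, 4, 13) → min 4
(4, 13, 19) → min 4
(13, 19, 4) → min 4
(19, 4, 0) → min 0
(4, 0, 13) → min 0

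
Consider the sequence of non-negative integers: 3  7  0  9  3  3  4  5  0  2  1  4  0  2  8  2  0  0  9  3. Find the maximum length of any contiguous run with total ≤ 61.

18

Extend to the right; shrink from the left whenever the sum exceeds 61:
[3] sum 3 len 1
[3, 7] sum 10 len 2
[3, 7, 0] sum 10 len 3
[3, 7, 0, 9] sum 19 len 4
[3, 7, 0, 9, 3] sum 22 len 5
[3, 7, 0, 9, 3, 3] sum 25 len 6
[3, 7, 0, 9, 3, 3, 4] sum 29 len 7
[3, 7, 0, 9, 3, 3, 4, 5] sum 34 len 8
[3, 7, 0, 9, 3, 3, 4, 5, 0] sum 34 len 9
[3, 7, 0, 9, 3, 3, 4, 5, 0, 2] sum 36 len 10
[3, 7, 0, 9, 3, 3, 4, 5, 0, 2, 1] sum 37 len 11
[3, 7, 0, 9, 3, 3, 4, 5, 0, 2, 1, 4] sum 41 len 12
[3, 7, 0, 9, 3, 3, 4, 5, 0, 2, 1, 4, 0] sum 41 len 13
[3, 7, 0, 9, 3, 3, 4, 5, 0, 2, 1, 4, 0, 2] sum 43 len 14
[3, 7, 0, 9, 3, 3, 4, 5, 0, 2, 1, 4, 0, 2, 8] sum 51 len 15
[3, 7, 0, 9, 3, 3, 4, 5, 0, 2, 1, 4, 0, 2, 8, 2] sum 53 len 16
[3, 7, 0, 9, 3, 3, 4, 5, 0, 2, 1, 4, 0, 2, 8, 2, 0] sum 53 len 17
[3, 7, 0, 9, 3, 3, 4, 5, 0, 2, 1, 4, 0, 2, 8, 2, 0, 0] sum 53 len 18
[7, 0, 9, 3, 3, 4, 5, 0, 2, 1, 4, 0, 2, 8, 2, 0, 0, 9] sum 59 len 18
[0, 9, 3, 3, 4, 5, 0, 2, 1, 4, 0, 2, 8, 2, 0, 0, 9, 3] sum 55 len 18
Longest length seen: 18.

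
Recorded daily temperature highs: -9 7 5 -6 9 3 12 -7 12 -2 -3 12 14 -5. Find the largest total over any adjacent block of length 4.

Window sums for each of the 11 positions:
[-9, 7, 5, -6] → sum -3
[7, 5, -6, 9] → sum 15
[5, -6, 9, 3] → sum 11
[-6, 9, 3, 12] → sum 18
[9, 3, 12, -7] → sum 17
[3, 12, -7, 12] → sum 20
[12, -7, 12, -2] → sum 15
[-7, 12, -2, -3] → sum 0
[12, -2, -3, 12] → sum 19
[-2, -3, 12, 14] → sum 21
[-3, 12, 14, -5] → sum 18
Largest of these is 21.

21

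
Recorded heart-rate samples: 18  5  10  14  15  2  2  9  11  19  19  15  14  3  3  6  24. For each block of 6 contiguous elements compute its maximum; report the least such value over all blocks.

[18, 5, 10, 14, 15, 2] → max 18
[5, 10, 14, 15, 2, 2] → max 15
[10, 14, 15, 2, 2, 9] → max 15
[14, 15, 2, 2, 9, 11] → max 15
[15, 2, 2, 9, 11, 19] → max 19
[2, 2, 9, 11, 19, 19] → max 19
[2, 9, 11, 19, 19, 15] → max 19
[9, 11, 19, 19, 15, 14] → max 19
[11, 19, 19, 15, 14, 3] → max 19
[19, 19, 15, 14, 3, 3] → max 19
[19, 15, 14, 3, 3, 6] → max 19
[15, 14, 3, 3, 6, 24] → max 24
Least of these is 15.

15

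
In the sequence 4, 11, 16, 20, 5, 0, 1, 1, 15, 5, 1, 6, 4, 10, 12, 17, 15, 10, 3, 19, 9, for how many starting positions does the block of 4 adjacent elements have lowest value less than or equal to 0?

4 11 16 20 → min 4
11 16 20 5 → min 5
16 20 5 0 → min 0  ≤ 0 ✓
20 5 0 1 → min 0  ≤ 0 ✓
5 0 1 1 → min 0  ≤ 0 ✓
0 1 1 15 → min 0  ≤ 0 ✓
1 1 15 5 → min 1
1 15 5 1 → min 1
15 5 1 6 → min 1
5 1 6 4 → min 1
1 6 4 10 → min 1
6 4 10 12 → min 4
4 10 12 17 → min 4
10 12 17 15 → min 10
12 17 15 10 → min 10
17 15 10 3 → min 3
15 10 3 19 → min 3
10 3 19 9 → min 3
4 windows satisfy the condition.

4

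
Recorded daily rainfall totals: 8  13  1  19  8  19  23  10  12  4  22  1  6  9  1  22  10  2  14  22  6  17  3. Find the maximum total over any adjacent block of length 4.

69

Window sums for each of the 20 positions:
8 13 1 19 → sum 41
13 1 19 8 → sum 41
1 19 8 19 → sum 47
19 8 19 23 → sum 69
8 19 23 10 → sum 60
19 23 10 12 → sum 64
23 10 12 4 → sum 49
10 12 4 22 → sum 48
12 4 22 1 → sum 39
4 22 1 6 → sum 33
22 1 6 9 → sum 38
1 6 9 1 → sum 17
6 9 1 22 → sum 38
9 1 22 10 → sum 42
1 22 10 2 → sum 35
22 10 2 14 → sum 48
10 2 14 22 → sum 48
2 14 22 6 → sum 44
14 22 6 17 → sum 59
22 6 17 3 → sum 48
Maximum of these is 69.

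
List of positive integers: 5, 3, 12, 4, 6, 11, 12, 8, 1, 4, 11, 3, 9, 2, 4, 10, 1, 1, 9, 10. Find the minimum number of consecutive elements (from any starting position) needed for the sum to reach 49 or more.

6

Extend right; whenever the sum reaches 49, record the length and shrink from the left:
add 5: running sum 5 < 49
add 3: running sum 8 < 49
add 12: running sum 20 < 49
add 4: running sum 24 < 49
add 6: running sum 30 < 49
add 11: running sum 41 < 49
end 6: [5, 3, 12, 4, 6, 11, 12] sum 53, len 7
end 7: [12, 4, 6, 11, 12, 8] sum 53, len 6
end 8: [12, 4, 6, 11, 12, 8, 1] sum 54, len 7
end 9: [12, 4, 6, 11, 12, 8, 1, 4] sum 58, len 8
end 10: [6, 11, 12, 8, 1, 4, 11] sum 53, len 7
end 11: [11, 12, 8, 1, 4, 11, 3] sum 50, len 7
end 12: [11, 12, 8, 1, 4, 11, 3, 9] sum 59, len 8
end 13: [12, 8, 1, 4, 11, 3, 9, 2] sum 50, len 8
end 14: [12, 8, 1, 4, 11, 3, 9, 2, 4] sum 54, len 9
end 15: [8, 1, 4, 11, 3, 9, 2, 4, 10] sum 52, len 9
end 16: [8, 1, 4, 11, 3, 9, 2, 4, 10, 1] sum 53, len 10
end 17: [8, 1, 4, 11, 3, 9, 2, 4, 10, 1, 1] sum 54, len 11
end 18: [11, 3, 9, 2, 4, 10, 1, 1, 9] sum 50, len 9
end 19: [3, 9, 2, 4, 10, 1, 1, 9, 10] sum 49, len 9
Shortest qualifying length: 6.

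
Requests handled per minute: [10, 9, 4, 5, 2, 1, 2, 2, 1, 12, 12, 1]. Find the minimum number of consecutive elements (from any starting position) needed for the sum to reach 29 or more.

5

add 10: running sum 10 < 29
add 9: running sum 19 < 29
add 4: running sum 23 < 29
add 5: running sum 28 < 29
end 4: [10, 9, 4, 5, 2] sum 30, len 5
end 5: [10, 9, 4, 5, 2, 1] sum 31, len 6
end 6: [10, 9, 4, 5, 2, 1, 2] sum 33, len 7
end 7: [10, 9, 4, 5, 2, 1, 2, 2] sum 35, len 8
end 8: [10, 9, 4, 5, 2, 1, 2, 2, 1] sum 36, len 9
end 9: [4, 5, 2, 1, 2, 2, 1, 12] sum 29, len 8
end 10: [2, 2, 1, 12, 12] sum 29, len 5
end 11: [2, 2, 1, 12, 12, 1] sum 30, len 6
Shortest qualifying length: 5.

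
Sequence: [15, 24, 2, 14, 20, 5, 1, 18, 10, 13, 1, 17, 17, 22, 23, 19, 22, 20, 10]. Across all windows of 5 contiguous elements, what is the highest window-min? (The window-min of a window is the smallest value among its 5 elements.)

19

(15, 24, 2, 14, 20) → min 2
(24, 2, 14, 20, 5) → min 2
(2, 14, 20, 5, 1) → min 1
(14, 20, 5, 1, 18) → min 1
(20, 5, 1, 18, 10) → min 1
(5, 1, 18, 10, 13) → min 1
(1, 18, 10, 13, 1) → min 1
(18, 10, 13, 1, 17) → min 1
(10, 13, 1, 17, 17) → min 1
(13, 1, 17, 17, 22) → min 1
(1, 17, 17, 22, 23) → min 1
(17, 17, 22, 23, 19) → min 17
(17, 22, 23, 19, 22) → min 17
(22, 23, 19, 22, 20) → min 19
(23, 19, 22, 20, 10) → min 10
Highest of these is 19.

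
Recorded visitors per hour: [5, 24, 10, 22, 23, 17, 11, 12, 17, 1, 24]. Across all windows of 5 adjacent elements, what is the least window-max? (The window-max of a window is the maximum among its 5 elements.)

(5, 24, 10, 22, 23) → max 24
(24, 10, 22, 23, 17) → max 24
(10, 22, 23, 17, 11) → max 23
(22, 23, 17, 11, 12) → max 23
(23, 17, 11, 12, 17) → max 23
(17, 11, 12, 17, 1) → max 17
(11, 12, 17, 1, 24) → max 24
Least of these is 17.

17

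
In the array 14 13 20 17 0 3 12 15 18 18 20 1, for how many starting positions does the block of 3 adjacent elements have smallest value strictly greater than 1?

6

(14, 13, 20) → min 13  > 1 ✓
(13, 20, 17) → min 13  > 1 ✓
(20, 17, 0) → min 0
(17, 0, 3) → min 0
(0, 3, 12) → min 0
(3, 12, 15) → min 3  > 1 ✓
(12, 15, 18) → min 12  > 1 ✓
(15, 18, 18) → min 15  > 1 ✓
(18, 18, 20) → min 18  > 1 ✓
(18, 20, 1) → min 1
6 windows satisfy the condition.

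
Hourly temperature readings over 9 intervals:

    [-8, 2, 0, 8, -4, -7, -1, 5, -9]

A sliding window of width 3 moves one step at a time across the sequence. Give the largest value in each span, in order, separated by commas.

2, 8, 8, 8, -1, 5, 5

-8 2 0 → max 2
2 0 8 → max 8
0 8 -4 → max 8
8 -4 -7 → max 8
-4 -7 -1 → max -1
-7 -1 5 → max 5
-1 5 -9 → max 5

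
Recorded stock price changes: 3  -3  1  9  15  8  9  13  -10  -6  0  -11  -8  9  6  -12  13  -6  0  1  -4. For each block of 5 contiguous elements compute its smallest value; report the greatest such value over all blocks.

8

(3, -3, 1, 9, 15) → min -3
(-3, 1, 9, 15, 8) → min -3
(1, 9, 15, 8, 9) → min 1
(9, 15, 8, 9, 13) → min 8
(15, 8, 9, 13, -10) → min -10
(8, 9, 13, -10, -6) → min -10
(9, 13, -10, -6, 0) → min -10
(13, -10, -6, 0, -11) → min -11
(-10, -6, 0, -11, -8) → min -11
(-6, 0, -11, -8, 9) → min -11
(0, -11, -8, 9, 6) → min -11
(-11, -8, 9, 6, -12) → min -12
(-8, 9, 6, -12, 13) → min -12
(9, 6, -12, 13, -6) → min -12
(6, -12, 13, -6, 0) → min -12
(-12, 13, -6, 0, 1) → min -12
(13, -6, 0, 1, -4) → min -6
Greatest of these is 8.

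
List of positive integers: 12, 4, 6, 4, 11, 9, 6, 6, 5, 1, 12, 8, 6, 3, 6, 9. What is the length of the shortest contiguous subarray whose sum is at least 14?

2

add 12: running sum 12 < 14
add 4: shortest ending here [12, 4] sum 16, len 2
add 6: shortest ending here [12, 4, 6] sum 22, len 3
add 4: shortest ending here [4, 6, 4] sum 14, len 3
add 11: shortest ending here [4, 11] sum 15, len 2
add 9: shortest ending here [11, 9] sum 20, len 2
add 6: shortest ending here [9, 6] sum 15, len 2
add 6: shortest ending here [9, 6, 6] sum 21, len 3
add 5: shortest ending here [6, 6, 5] sum 17, len 3
add 1: shortest ending here [6, 6, 5, 1] sum 18, len 4
add 12: shortest ending here [5, 1, 12] sum 18, len 3
add 8: shortest ending here [12, 8] sum 20, len 2
add 6: shortest ending here [8, 6] sum 14, len 2
add 3: shortest ending here [8, 6, 3] sum 17, len 3
add 6: shortest ending here [6, 3, 6] sum 15, len 3
add 9: shortest ending here [6, 9] sum 15, len 2
Shortest qualifying length: 2.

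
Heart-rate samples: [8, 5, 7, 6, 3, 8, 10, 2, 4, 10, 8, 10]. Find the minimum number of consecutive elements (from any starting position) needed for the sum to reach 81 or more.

add 8: running sum 8 < 81
add 5: running sum 13 < 81
add 7: running sum 20 < 81
add 6: running sum 26 < 81
add 3: running sum 29 < 81
add 8: running sum 37 < 81
add 10: running sum 47 < 81
add 2: running sum 49 < 81
add 4: running sum 53 < 81
add 10: running sum 63 < 81
add 8: running sum 71 < 81
end 11: [8, 5, 7, 6, 3, 8, 10, 2, 4, 10, 8, 10] sum 81, len 12
Shortest qualifying length: 12.

12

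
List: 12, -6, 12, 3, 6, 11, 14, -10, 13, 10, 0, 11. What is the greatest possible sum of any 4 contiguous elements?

34

(12, -6, 12, 3) → sum 21
(-6, 12, 3, 6) → sum 15
(12, 3, 6, 11) → sum 32
(3, 6, 11, 14) → sum 34
(6, 11, 14, -10) → sum 21
(11, 14, -10, 13) → sum 28
(14, -10, 13, 10) → sum 27
(-10, 13, 10, 0) → sum 13
(13, 10, 0, 11) → sum 34
Greatest of these is 34.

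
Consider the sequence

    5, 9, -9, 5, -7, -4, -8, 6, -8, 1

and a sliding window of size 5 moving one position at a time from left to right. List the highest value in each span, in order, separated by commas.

Sliding a size-5 window across the 10 values:
[5, 9, -9, 5, -7] → max 9
[9, -9, 5, -7, -4] → max 9
[-9, 5, -7, -4, -8] → max 5
[5, -7, -4, -8, 6] → max 6
[-7, -4, -8, 6, -8] → max 6
[-4, -8, 6, -8, 1] → max 6

9, 9, 5, 6, 6, 6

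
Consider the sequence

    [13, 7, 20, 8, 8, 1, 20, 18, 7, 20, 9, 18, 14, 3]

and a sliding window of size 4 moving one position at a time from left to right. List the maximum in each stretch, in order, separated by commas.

Sliding a size-4 window across the 14 values:
(13, 7, 20, 8) → max 20
(7, 20, 8, 8) → max 20
(20, 8, 8, 1) → max 20
(8, 8, 1, 20) → max 20
(8, 1, 20, 18) → max 20
(1, 20, 18, 7) → max 20
(20, 18, 7, 20) → max 20
(18, 7, 20, 9) → max 20
(7, 20, 9, 18) → max 20
(20, 9, 18, 14) → max 20
(9, 18, 14, 3) → max 18

20, 20, 20, 20, 20, 20, 20, 20, 20, 20, 18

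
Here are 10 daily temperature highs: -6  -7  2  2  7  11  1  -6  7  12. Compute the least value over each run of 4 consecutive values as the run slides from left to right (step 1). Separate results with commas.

[-6, -7, 2, 2] → min -7
[-7, 2, 2, 7] → min -7
[2, 2, 7, 11] → min 2
[2, 7, 11, 1] → min 1
[7, 11, 1, -6] → min -6
[11, 1, -6, 7] → min -6
[1, -6, 7, 12] → min -6

-7, -7, 2, 1, -6, -6, -6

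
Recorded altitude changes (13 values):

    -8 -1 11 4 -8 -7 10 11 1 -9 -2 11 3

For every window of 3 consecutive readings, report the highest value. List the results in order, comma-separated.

[-8, -1, 11] → max 11
[-1, 11, 4] → max 11
[11, 4, -8] → max 11
[4, -8, -7] → max 4
[-8, -7, 10] → max 10
[-7, 10, 11] → max 11
[10, 11, 1] → max 11
[11, 1, -9] → max 11
[1, -9, -2] → max 1
[-9, -2, 11] → max 11
[-2, 11, 3] → max 11

11, 11, 11, 4, 10, 11, 11, 11, 1, 11, 11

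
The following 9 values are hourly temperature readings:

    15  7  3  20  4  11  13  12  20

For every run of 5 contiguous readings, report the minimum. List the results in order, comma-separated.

(15, 7, 3, 20, 4) → min 3
(7, 3, 20, 4, 11) → min 3
(3, 20, 4, 11, 13) → min 3
(20, 4, 11, 13, 12) → min 4
(4, 11, 13, 12, 20) → min 4

3, 3, 3, 4, 4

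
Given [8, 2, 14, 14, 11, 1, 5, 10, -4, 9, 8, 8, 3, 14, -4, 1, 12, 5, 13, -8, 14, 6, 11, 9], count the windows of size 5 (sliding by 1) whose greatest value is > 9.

(8, 2, 14, 14, 11) → max 14  > 9 ✓
(2, 14, 14, 11, 1) → max 14  > 9 ✓
(14, 14, 11, 1, 5) → max 14  > 9 ✓
(14, 11, 1, 5, 10) → max 14  > 9 ✓
(11, 1, 5, 10, -4) → max 11  > 9 ✓
(1, 5, 10, -4, 9) → max 10  > 9 ✓
(5, 10, -4, 9, 8) → max 10  > 9 ✓
(10, -4, 9, 8, 8) → max 10  > 9 ✓
(-4, 9, 8, 8, 3) → max 9
(9, 8, 8, 3, 14) → max 14  > 9 ✓
(8, 8, 3, 14, -4) → max 14  > 9 ✓
(8, 3, 14, -4, 1) → max 14  > 9 ✓
(3, 14, -4, 1, 12) → max 14  > 9 ✓
(14, -4, 1, 12, 5) → max 14  > 9 ✓
(-4, 1, 12, 5, 13) → max 13  > 9 ✓
(1, 12, 5, 13, -8) → max 13  > 9 ✓
(12, 5, 13, -8, 14) → max 14  > 9 ✓
(5, 13, -8, 14, 6) → max 14  > 9 ✓
(13, -8, 14, 6, 11) → max 14  > 9 ✓
(-8, 14, 6, 11, 9) → max 14  > 9 ✓
19 windows satisfy the condition.

19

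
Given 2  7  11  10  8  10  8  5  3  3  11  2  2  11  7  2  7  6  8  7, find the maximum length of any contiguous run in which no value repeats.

add 2: [2] len 1
add 7: [2, 7] len 2
add 11: [2, 7, 11] len 3
add 10: [2, 7, 11, 10] len 4
add 8: [2, 7, 11, 10, 8] len 5
add 10 (repeat 10, move left end past it): [8, 10] len 2
add 8 (repeat 8, move left end past it): [10, 8] len 2
add 5: [10, 8, 5] len 3
add 3: [10, 8, 5, 3] len 4
add 3 (repeat 3, move left end past it): [3] len 1
add 11: [3, 11] len 2
add 2: [3, 11, 2] len 3
add 2 (repeat 2, move left end past it): [2] len 1
add 11: [2, 11] len 2
add 7: [2, 11, 7] len 3
add 2 (repeat 2, move left end past it): [11, 7, 2] len 3
add 7 (repeat 7, move left end past it): [2, 7] len 2
add 6: [2, 7, 6] len 3
add 8: [2, 7, 6, 8] len 4
add 7 (repeat 7, move left end past it): [6, 8, 7] len 3
Longest all-distinct length: 5.

5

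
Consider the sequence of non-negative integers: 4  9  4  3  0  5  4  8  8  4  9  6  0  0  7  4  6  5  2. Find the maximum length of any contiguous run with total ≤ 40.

9

Extend to the right; shrink from the left whenever the sum exceeds 40:
add 4: [4] sum 4, len 1
add 9: [4, 9] sum 13, len 2
add 4: [4, 9, 4] sum 17, len 3
add 3: [4, 9, 4, 3] sum 20, len 4
add 0: [4, 9, 4, 3, 0] sum 20, len 5
add 5: [4, 9, 4, 3, 0, 5] sum 25, len 6
add 4: [4, 9, 4, 3, 0, 5, 4] sum 29, len 7
add 8: [4, 9, 4, 3, 0, 5, 4, 8] sum 37, len 8
add 8: [4, 3, 0, 5, 4, 8, 8] sum 32, len 7
add 4: [4, 3, 0, 5, 4, 8, 8, 4] sum 36, len 8
add 9: [0, 5, 4, 8, 8, 4, 9] sum 38, len 7
add 6: [4, 8, 8, 4, 9, 6] sum 39, len 6
add 0: [4, 8, 8, 4, 9, 6, 0] sum 39, len 7
add 0: [4, 8, 8, 4, 9, 6, 0, 0] sum 39, len 8
add 7: [8, 4, 9, 6, 0, 0, 7] sum 34, len 7
add 4: [8, 4, 9, 6, 0, 0, 7, 4] sum 38, len 8
add 6: [4, 9, 6, 0, 0, 7, 4, 6] sum 36, len 8
add 5: [9, 6, 0, 0, 7, 4, 6, 5] sum 37, len 8
add 2: [9, 6, 0, 0, 7, 4, 6, 5, 2] sum 39, len 9
Longest length seen: 9.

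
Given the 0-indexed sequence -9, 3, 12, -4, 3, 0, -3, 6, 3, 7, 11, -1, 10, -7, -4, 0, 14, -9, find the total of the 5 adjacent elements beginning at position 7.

26

Elements at indices 7..11: 6, 3, 7, 11, -1
sum(6, 3, 7, 11, -1) = 26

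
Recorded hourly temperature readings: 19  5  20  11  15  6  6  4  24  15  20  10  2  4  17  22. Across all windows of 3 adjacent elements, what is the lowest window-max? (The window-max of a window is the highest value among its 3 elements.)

6

Window maxs for each of the 14 positions:
[19, 5, 20] → max 20
[5, 20, 11] → max 20
[20, 11, 15] → max 20
[11, 15, 6] → max 15
[15, 6, 6] → max 15
[6, 6, 4] → max 6
[6, 4, 24] → max 24
[4, 24, 15] → max 24
[24, 15, 20] → max 24
[15, 20, 10] → max 20
[20, 10, 2] → max 20
[10, 2, 4] → max 10
[2, 4, 17] → max 17
[4, 17, 22] → max 22
Lowest of these is 6.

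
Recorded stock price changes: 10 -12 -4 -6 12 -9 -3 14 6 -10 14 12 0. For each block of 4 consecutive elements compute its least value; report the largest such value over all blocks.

Window mins for each of the 10 positions:
10 -12 -4 -6 → min -12
-12 -4 -6 12 → min -12
-4 -6 12 -9 → min -9
-6 12 -9 -3 → min -9
12 -9 -3 14 → min -9
-9 -3 14 6 → min -9
-3 14 6 -10 → min -10
14 6 -10 14 → min -10
6 -10 14 12 → min -10
-10 14 12 0 → min -10
Largest of these is -9.

-9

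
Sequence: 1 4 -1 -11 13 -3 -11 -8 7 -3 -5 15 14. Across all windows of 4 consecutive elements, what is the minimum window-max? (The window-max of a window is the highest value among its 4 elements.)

(1, 4, -1, -11) → max 4
(4, -1, -11, 13) → max 13
(-1, -11, 13, -3) → max 13
(-11, 13, -3, -11) → max 13
(13, -3, -11, -8) → max 13
(-3, -11, -8, 7) → max 7
(-11, -8, 7, -3) → max 7
(-8, 7, -3, -5) → max 7
(7, -3, -5, 15) → max 15
(-3, -5, 15, 14) → max 15
Minimum of these is 4.

4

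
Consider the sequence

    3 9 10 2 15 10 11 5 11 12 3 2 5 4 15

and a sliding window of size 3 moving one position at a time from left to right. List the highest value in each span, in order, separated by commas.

10, 10, 15, 15, 15, 11, 11, 12, 12, 12, 5, 5, 15

[3, 9, 10] → max 10
[9, 10, 2] → max 10
[10, 2, 15] → max 15
[2, 15, 10] → max 15
[15, 10, 11] → max 15
[10, 11, 5] → max 11
[11, 5, 11] → max 11
[5, 11, 12] → max 12
[11, 12, 3] → max 12
[12, 3, 2] → max 12
[3, 2, 5] → max 5
[2, 5, 4] → max 5
[5, 4, 15] → max 15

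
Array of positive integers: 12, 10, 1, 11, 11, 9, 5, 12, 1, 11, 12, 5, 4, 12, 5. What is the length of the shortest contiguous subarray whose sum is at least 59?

7

add 12: running sum 12 < 59
add 10: running sum 22 < 59
add 1: running sum 23 < 59
add 11: running sum 34 < 59
add 11: running sum 45 < 59
add 9: running sum 54 < 59
add 5: shortest ending here [12, 10, 1, 11, 11, 9, 5] sum 59, len 7
add 12: shortest ending here [10, 1, 11, 11, 9, 5, 12] sum 59, len 7
add 1: shortest ending here [10, 1, 11, 11, 9, 5, 12, 1] sum 60, len 8
add 11: shortest ending here [11, 11, 9, 5, 12, 1, 11] sum 60, len 7
add 12: shortest ending here [11, 9, 5, 12, 1, 11, 12] sum 61, len 7
add 5: shortest ending here [11, 9, 5, 12, 1, 11, 12, 5] sum 66, len 8
add 4: shortest ending here [9, 5, 12, 1, 11, 12, 5, 4] sum 59, len 8
add 12: shortest ending here [5, 12, 1, 11, 12, 5, 4, 12] sum 62, len 8
add 5: shortest ending here [12, 1, 11, 12, 5, 4, 12, 5] sum 62, len 8
Shortest qualifying length: 7.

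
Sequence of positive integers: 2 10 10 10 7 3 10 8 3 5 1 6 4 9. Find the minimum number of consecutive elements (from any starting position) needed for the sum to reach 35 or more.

4

Extend right; whenever the sum reaches 35, record the length and shrink from the left:
add 2: running sum 2 < 35
add 10: running sum 12 < 35
add 10: running sum 22 < 35
add 10: running sum 32 < 35
end 4: [10, 10, 10, 7] sum 37, len 4
end 5: [10, 10, 10, 7, 3] sum 40, len 5
end 6: [10, 10, 7, 3, 10] sum 40, len 5
end 7: [10, 7, 3, 10, 8] sum 38, len 5
end 8: [10, 7, 3, 10, 8, 3] sum 41, len 6
end 9: [7, 3, 10, 8, 3, 5] sum 36, len 6
end 10: [7, 3, 10, 8, 3, 5, 1] sum 37, len 7
end 11: [3, 10, 8, 3, 5, 1, 6] sum 36, len 7
end 12: [10, 8, 3, 5, 1, 6, 4] sum 37, len 7
end 13: [8, 3, 5, 1, 6, 4, 9] sum 36, len 7
Shortest qualifying length: 4.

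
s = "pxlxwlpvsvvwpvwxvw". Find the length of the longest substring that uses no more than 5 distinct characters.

12

[p] 1 distinct, len 1
[p, x] 2 distinct, len 2
[p, x, l] 3 distinct, len 3
[p, x, l, x] 3 distinct, len 4
[p, x, l, x, w] 4 distinct, len 5
[p, x, l, x, w, l] 4 distinct, len 6
[p, x, l, x, w, l, p] 4 distinct, len 7
[p, x, l, x, w, l, p, v] 5 distinct, len 8
[w, l, p, v, s] 5 distinct, len 5
[w, l, p, v, s, v] 5 distinct, len 6
[w, l, p, v, s, v, v] 5 distinct, len 7
[w, l, p, v, s, v, v, w] 5 distinct, len 8
[w, l, p, v, s, v, v, w, p] 5 distinct, len 9
[w, l, p, v, s, v, v, w, p, v] 5 distinct, len 10
[w, l, p, v, s, v, v, w, p, v, w] 5 distinct, len 11
[p, v, s, v, v, w, p, v, w, x] 5 distinct, len 10
[p, v, s, v, v, w, p, v, w, x, v] 5 distinct, len 11
[p, v, s, v, v, w, p, v, w, x, v, w] 5 distinct, len 12
Longest length with ≤5 distinct: 12.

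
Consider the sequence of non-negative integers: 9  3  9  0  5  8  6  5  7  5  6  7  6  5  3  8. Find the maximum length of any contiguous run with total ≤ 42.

Extend to the right; shrink from the left whenever the sum exceeds 42:
[9] sum 9 len 1
[9, 3] sum 12 len 2
[9, 3, 9] sum 21 len 3
[9, 3, 9, 0] sum 21 len 4
[9, 3, 9, 0, 5] sum 26 len 5
[9, 3, 9, 0, 5, 8] sum 34 len 6
[9, 3, 9, 0, 5, 8, 6] sum 40 len 7
[3, 9, 0, 5, 8, 6, 5] sum 36 len 7
[9, 0, 5, 8, 6, 5, 7] sum 40 len 7
[0, 5, 8, 6, 5, 7, 5] sum 36 len 7
[0, 5, 8, 6, 5, 7, 5, 6] sum 42 len 8
[6, 5, 7, 5, 6, 7] sum 36 len 6
[6, 5, 7, 5, 6, 7, 6] sum 42 len 7
[5, 7, 5, 6, 7, 6, 5] sum 41 len 7
[7, 5, 6, 7, 6, 5, 3] sum 39 len 7
[5, 6, 7, 6, 5, 3, 8] sum 40 len 7
Longest length seen: 8.

8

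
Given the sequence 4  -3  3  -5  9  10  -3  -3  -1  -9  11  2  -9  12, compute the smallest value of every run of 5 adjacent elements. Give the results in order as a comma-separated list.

-5, -5, -5, -5, -3, -9, -9, -9, -9, -9

Sliding a size-5 window across the 14 values:
(4, -3, 3, -5, 9) → min -5
(-3, 3, -5, 9, 10) → min -5
(3, -5, 9, 10, -3) → min -5
(-5, 9, 10, -3, -3) → min -5
(9, 10, -3, -3, -1) → min -3
(10, -3, -3, -1, -9) → min -9
(-3, -3, -1, -9, 11) → min -9
(-3, -1, -9, 11, 2) → min -9
(-1, -9, 11, 2, -9) → min -9
(-9, 11, 2, -9, 12) → min -9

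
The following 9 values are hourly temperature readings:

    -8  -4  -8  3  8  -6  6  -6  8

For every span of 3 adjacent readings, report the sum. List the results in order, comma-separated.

(-8, -4, -8) → sum -20
(-4, -8, 3) → sum -9
(-8, 3, 8) → sum 3
(3, 8, -6) → sum 5
(8, -6, 6) → sum 8
(-6, 6, -6) → sum -6
(6, -6, 8) → sum 8

-20, -9, 3, 5, 8, -6, 8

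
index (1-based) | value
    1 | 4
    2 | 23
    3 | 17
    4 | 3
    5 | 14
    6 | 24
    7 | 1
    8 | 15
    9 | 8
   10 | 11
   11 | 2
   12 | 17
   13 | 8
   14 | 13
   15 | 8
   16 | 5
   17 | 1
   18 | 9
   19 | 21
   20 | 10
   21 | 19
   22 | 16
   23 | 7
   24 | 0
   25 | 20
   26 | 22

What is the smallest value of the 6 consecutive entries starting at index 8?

2

Elements at indices 8..13: 15, 8, 11, 2, 17, 8
min(15, 8, 11, 2, 17, 8) = 2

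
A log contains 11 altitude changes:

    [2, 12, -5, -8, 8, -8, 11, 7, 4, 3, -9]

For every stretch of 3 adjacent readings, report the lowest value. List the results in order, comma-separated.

-5, -8, -8, -8, -8, -8, 4, 3, -9

2 12 -5 → min -5
12 -5 -8 → min -8
-5 -8 8 → min -8
-8 8 -8 → min -8
8 -8 11 → min -8
-8 11 7 → min -8
11 7 4 → min 4
7 4 3 → min 3
4 3 -9 → min -9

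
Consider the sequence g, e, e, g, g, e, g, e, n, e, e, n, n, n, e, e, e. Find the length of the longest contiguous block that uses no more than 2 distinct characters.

[g] 1 distinct, len 1
[g, e] 2 distinct, len 2
[g, e, e] 2 distinct, len 3
[g, e, e, g] 2 distinct, len 4
[g, e, e, g, g] 2 distinct, len 5
[g, e, e, g, g, e] 2 distinct, len 6
[g, e, e, g, g, e, g] 2 distinct, len 7
[g, e, e, g, g, e, g, e] 2 distinct, len 8
[e, n] 2 distinct, len 2
[e, n, e] 2 distinct, len 3
[e, n, e, e] 2 distinct, len 4
[e, n, e, e, n] 2 distinct, len 5
[e, n, e, e, n, n] 2 distinct, len 6
[e, n, e, e, n, n, n] 2 distinct, len 7
[e, n, e, e, n, n, n, e] 2 distinct, len 8
[e, n, e, e, n, n, n, e, e] 2 distinct, len 9
[e, n, e, e, n, n, n, e, e, e] 2 distinct, len 10
Longest length with ≤2 distinct: 10.

10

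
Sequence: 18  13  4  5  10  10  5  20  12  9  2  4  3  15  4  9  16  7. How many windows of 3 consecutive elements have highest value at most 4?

[18, 13, 4] → max 18
[13, 4, 5] → max 13
[4, 5, 10] → max 10
[5, 10, 10] → max 10
[10, 10, 5] → max 10
[10, 5, 20] → max 20
[5, 20, 12] → max 20
[20, 12, 9] → max 20
[12, 9, 2] → max 12
[9, 2, 4] → max 9
[2, 4, 3] → max 4  ≤ 4 ✓
[4, 3, 15] → max 15
[3, 15, 4] → max 15
[15, 4, 9] → max 15
[4, 9, 16] → max 16
[9, 16, 7] → max 16
1 window satisfy the condition.

1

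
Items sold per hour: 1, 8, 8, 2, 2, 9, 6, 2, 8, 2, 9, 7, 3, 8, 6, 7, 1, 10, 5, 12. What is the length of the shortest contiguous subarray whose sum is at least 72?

12

Extend right; whenever the sum reaches 72, record the length and shrink from the left:
add 1: running sum 1 < 72
add 8: running sum 9 < 72
add 8: running sum 17 < 72
add 2: running sum 19 < 72
add 2: running sum 21 < 72
add 9: running sum 30 < 72
add 6: running sum 36 < 72
add 2: running sum 38 < 72
add 8: running sum 46 < 72
add 2: running sum 48 < 72
add 9: running sum 57 < 72
add 7: running sum 64 < 72
add 3: running sum 67 < 72
end 13: [8, 8, 2, 2, 9, 6, 2, 8, 2, 9, 7, 3, 8] sum 74, len 13
end 14: [8, 2, 2, 9, 6, 2, 8, 2, 9, 7, 3, 8, 6] sum 72, len 13
end 15: [8, 2, 2, 9, 6, 2, 8, 2, 9, 7, 3, 8, 6, 7] sum 79, len 14
end 16: [2, 2, 9, 6, 2, 8, 2, 9, 7, 3, 8, 6, 7, 1] sum 72, len 14
end 17: [9, 6, 2, 8, 2, 9, 7, 3, 8, 6, 7, 1, 10] sum 78, len 13
end 18: [6, 2, 8, 2, 9, 7, 3, 8, 6, 7, 1, 10, 5] sum 74, len 13
end 19: [8, 2, 9, 7, 3, 8, 6, 7, 1, 10, 5, 12] sum 78, len 12
Shortest qualifying length: 12.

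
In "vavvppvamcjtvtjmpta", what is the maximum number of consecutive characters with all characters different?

add v: [v] len 1
add a: [v, a] len 2
add v (repeat v, move left end past it): [a, v] len 2
add v (repeat v, move left end past it): [v] len 1
add p: [v, p] len 2
add p (repeat p, move left end past it): [p] len 1
add v: [p, v] len 2
add a: [p, v, a] len 3
add m: [p, v, a, m] len 4
add c: [p, v, a, m, c] len 5
add j: [p, v, a, m, c, j] len 6
add t: [p, v, a, m, c, j, t] len 7
add v (repeat v, move left end past it): [a, m, c, j, t, v] len 6
add t (repeat t, move left end past it): [v, t] len 2
add j: [v, t, j] len 3
add m: [v, t, j, m] len 4
add p: [v, t, j, m, p] len 5
add t (repeat t, move left end past it): [j, m, p, t] len 4
add a: [j, m, p, t, a] len 5
Longest all-distinct length: 7.

7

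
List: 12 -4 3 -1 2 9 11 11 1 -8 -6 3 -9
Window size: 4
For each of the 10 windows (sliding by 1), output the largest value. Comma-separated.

Sliding a size-4 window across the 13 values:
(12, -4, 3, -1) → max 12
(-4, 3, -1, 2) → max 3
(3, -1, 2, 9) → max 9
(-1, 2, 9, 11) → max 11
(2, 9, 11, 11) → max 11
(9, 11, 11, 1) → max 11
(11, 11, 1, -8) → max 11
(11, 1, -8, -6) → max 11
(1, -8, -6, 3) → max 3
(-8, -6, 3, -9) → max 3

12, 3, 9, 11, 11, 11, 11, 11, 3, 3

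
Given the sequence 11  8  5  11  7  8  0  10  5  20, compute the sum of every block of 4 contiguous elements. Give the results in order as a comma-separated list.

35, 31, 31, 26, 25, 23, 35

(11, 8, 5, 11) → sum 35
(8, 5, 11, 7) → sum 31
(5, 11, 7, 8) → sum 31
(11, 7, 8, 0) → sum 26
(7, 8, 0, 10) → sum 25
(8, 0, 10, 5) → sum 23
(0, 10, 5, 20) → sum 35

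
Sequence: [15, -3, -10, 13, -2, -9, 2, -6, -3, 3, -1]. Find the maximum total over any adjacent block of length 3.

Window sums for each of the 9 positions:
(15, -3, -10) → sum 2
(-3, -10, 13) → sum 0
(-10, 13, -2) → sum 1
(13, -2, -9) → sum 2
(-2, -9, 2) → sum -9
(-9, 2, -6) → sum -13
(2, -6, -3) → sum -7
(-6, -3, 3) → sum -6
(-3, 3, -1) → sum -1
Maximum of these is 2.

2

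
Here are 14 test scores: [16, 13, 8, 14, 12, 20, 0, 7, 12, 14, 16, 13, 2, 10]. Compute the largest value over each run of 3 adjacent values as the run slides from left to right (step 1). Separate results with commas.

[16, 13, 8] → max 16
[13, 8, 14] → max 14
[8, 14, 12] → max 14
[14, 12, 20] → max 20
[12, 20, 0] → max 20
[20, 0, 7] → max 20
[0, 7, 12] → max 12
[7, 12, 14] → max 14
[12, 14, 16] → max 16
[14, 16, 13] → max 16
[16, 13, 2] → max 16
[13, 2, 10] → max 13

16, 14, 14, 20, 20, 20, 12, 14, 16, 16, 16, 13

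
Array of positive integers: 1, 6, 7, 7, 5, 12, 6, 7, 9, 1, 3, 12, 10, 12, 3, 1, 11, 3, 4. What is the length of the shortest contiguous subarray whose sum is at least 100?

add 1: running sum 1 < 100
add 6: running sum 7 < 100
add 7: running sum 14 < 100
add 7: running sum 21 < 100
add 5: running sum 26 < 100
add 12: running sum 38 < 100
add 6: running sum 44 < 100
add 7: running sum 51 < 100
add 9: running sum 60 < 100
add 1: running sum 61 < 100
add 3: running sum 64 < 100
add 12: running sum 76 < 100
add 10: running sum 86 < 100
add 12: running sum 98 < 100
add 3: shortest ending here [6, 7, 7, 5, 12, 6, 7, 9, 1, 3, 12, 10, 12, 3] sum 100, len 14
add 1: shortest ending here [6, 7, 7, 5, 12, 6, 7, 9, 1, 3, 12, 10, 12, 3, 1] sum 101, len 15
add 11: shortest ending here [7, 7, 5, 12, 6, 7, 9, 1, 3, 12, 10, 12, 3, 1, 11] sum 106, len 15
add 3: shortest ending here [7, 5, 12, 6, 7, 9, 1, 3, 12, 10, 12, 3, 1, 11, 3] sum 102, len 15
add 4: shortest ending here [7, 5, 12, 6, 7, 9, 1, 3, 12, 10, 12, 3, 1, 11, 3, 4] sum 106, len 16
Shortest qualifying length: 14.

14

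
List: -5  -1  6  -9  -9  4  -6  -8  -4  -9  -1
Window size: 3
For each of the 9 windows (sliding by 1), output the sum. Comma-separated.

0, -4, -12, -14, -11, -10, -18, -21, -14

-5 -1 6 → sum 0
-1 6 -9 → sum -4
6 -9 -9 → sum -12
-9 -9 4 → sum -14
-9 4 -6 → sum -11
4 -6 -8 → sum -10
-6 -8 -4 → sum -18
-8 -4 -9 → sum -21
-4 -9 -1 → sum -14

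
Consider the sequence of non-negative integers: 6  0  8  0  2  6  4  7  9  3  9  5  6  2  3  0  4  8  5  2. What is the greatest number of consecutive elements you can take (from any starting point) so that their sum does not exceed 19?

[6] sum 6 len 1
[6, 0] sum 6 len 2
[6, 0, 8] sum 14 len 3
[6, 0, 8, 0] sum 14 len 4
[6, 0, 8, 0, 2] sum 16 len 5
[0, 8, 0, 2, 6] sum 16 len 5
[0, 2, 6, 4] sum 12 len 4
[0, 2, 6, 4, 7] sum 19 len 5
[7, 9] sum 16 len 2
[7, 9, 3] sum 19 len 3
[3, 9] sum 12 len 2
[3, 9, 5] sum 17 len 3
[5, 6] sum 11 len 2
[5, 6, 2] sum 13 len 3
[5, 6, 2, 3] sum 16 len 4
[5, 6, 2, 3, 0] sum 16 len 5
[6, 2, 3, 0, 4] sum 15 len 5
[2, 3, 0, 4, 8] sum 17 len 5
[0, 4, 8, 5] sum 17 len 4
[0, 4, 8, 5, 2] sum 19 len 5
Longest length seen: 5.

5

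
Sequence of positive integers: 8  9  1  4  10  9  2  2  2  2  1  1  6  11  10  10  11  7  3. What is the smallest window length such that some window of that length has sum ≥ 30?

Extend right; whenever the sum reaches 30, record the length and shrink from the left:
add 8: running sum 8 < 30
add 9: running sum 17 < 30
add 1: running sum 18 < 30
add 4: running sum 22 < 30
add 10: shortest ending here [8, 9, 1, 4, 10] sum 32, len 5
add 9: shortest ending here [9, 1, 4, 10, 9] sum 33, len 5
add 2: shortest ending here [9, 1, 4, 10, 9, 2] sum 35, len 6
add 2: shortest ending here [9, 1, 4, 10, 9, 2, 2] sum 37, len 7
add 2: shortest ending here [1, 4, 10, 9, 2, 2, 2] sum 30, len 7
add 2: shortest ending here [4, 10, 9, 2, 2, 2, 2] sum 31, len 7
add 1: shortest ending here [4, 10, 9, 2, 2, 2, 2, 1] sum 32, len 8
add 1: shortest ending here [4, 10, 9, 2, 2, 2, 2, 1, 1] sum 33, len 9
add 6: shortest ending here [10, 9, 2, 2, 2, 2, 1, 1, 6] sum 35, len 9
add 11: shortest ending here [9, 2, 2, 2, 2, 1, 1, 6, 11] sum 36, len 9
add 10: shortest ending here [2, 1, 1, 6, 11, 10] sum 31, len 6
add 10: shortest ending here [11, 10, 10] sum 31, len 3
add 11: shortest ending here [10, 10, 11] sum 31, len 3
add 7: shortest ending here [10, 10, 11, 7] sum 38, len 4
add 3: shortest ending here [10, 11, 7, 3] sum 31, len 4
Shortest qualifying length: 3.

3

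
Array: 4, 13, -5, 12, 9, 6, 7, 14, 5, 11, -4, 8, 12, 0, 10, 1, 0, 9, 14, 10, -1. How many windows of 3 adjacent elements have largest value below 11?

4

(4, 13, -5) → max 13
(13, -5, 12) → max 13
(-5, 12, 9) → max 12
(12, 9, 6) → max 12
(9, 6, 7) → max 9  < 11 ✓
(6, 7, 14) → max 14
(7, 14, 5) → max 14
(14, 5, 11) → max 14
(5, 11, -4) → max 11
(11, -4, 8) → max 11
(-4, 8, 12) → max 12
(8, 12, 0) → max 12
(12, 0, 10) → max 12
(0, 10, 1) → max 10  < 11 ✓
(10, 1, 0) → max 10  < 11 ✓
(1, 0, 9) → max 9  < 11 ✓
(0, 9, 14) → max 14
(9, 14, 10) → max 14
(14, 10, -1) → max 14
4 windows satisfy the condition.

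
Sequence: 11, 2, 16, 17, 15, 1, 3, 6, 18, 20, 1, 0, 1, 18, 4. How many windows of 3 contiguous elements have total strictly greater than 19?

[11, 2, 16] → sum 29  > 19 ✓
[2, 16, 17] → sum 35  > 19 ✓
[16, 17, 15] → sum 48  > 19 ✓
[17, 15, 1] → sum 33  > 19 ✓
[15, 1, 3] → sum 19
[1, 3, 6] → sum 10
[3, 6, 18] → sum 27  > 19 ✓
[6, 18, 20] → sum 44  > 19 ✓
[18, 20, 1] → sum 39  > 19 ✓
[20, 1, 0] → sum 21  > 19 ✓
[1, 0, 1] → sum 2
[0, 1, 18] → sum 19
[1, 18, 4] → sum 23  > 19 ✓
9 windows satisfy the condition.

9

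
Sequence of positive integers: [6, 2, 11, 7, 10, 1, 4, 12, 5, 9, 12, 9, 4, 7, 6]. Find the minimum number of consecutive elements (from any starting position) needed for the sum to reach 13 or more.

add 6: running sum 6 < 13
add 2: running sum 8 < 13
add 11: shortest ending here [2, 11] sum 13, len 2
add 7: shortest ending here [11, 7] sum 18, len 2
add 10: shortest ending here [7, 10] sum 17, len 2
add 1: shortest ending here [7, 10, 1] sum 18, len 3
add 4: shortest ending here [10, 1, 4] sum 15, len 3
add 12: shortest ending here [4, 12] sum 16, len 2
add 5: shortest ending here [12, 5] sum 17, len 2
add 9: shortest ending here [5, 9] sum 14, len 2
add 12: shortest ending here [9, 12] sum 21, len 2
add 9: shortest ending here [12, 9] sum 21, len 2
add 4: shortest ending here [9, 4] sum 13, len 2
add 7: shortest ending here [9, 4, 7] sum 20, len 3
add 6: shortest ending here [7, 6] sum 13, len 2
Shortest qualifying length: 2.

2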